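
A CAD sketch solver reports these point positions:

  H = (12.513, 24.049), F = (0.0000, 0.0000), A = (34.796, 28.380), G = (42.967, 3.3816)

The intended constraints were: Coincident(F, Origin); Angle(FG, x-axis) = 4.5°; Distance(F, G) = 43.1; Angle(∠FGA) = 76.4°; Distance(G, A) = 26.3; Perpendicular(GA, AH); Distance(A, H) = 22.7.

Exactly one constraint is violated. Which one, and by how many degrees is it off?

Perpendicular(GA, AH) — off by 7.10°.

F = (0.00, 0.00) ✓; FG at 4.500° ✓; |FG| = 43.10 ✓; ∠FGA = 76.40° ✓; |GA| = 26.30 ✓; ∠(GA, AH) = 82.90° ✗; |AH| = 22.70 ✓.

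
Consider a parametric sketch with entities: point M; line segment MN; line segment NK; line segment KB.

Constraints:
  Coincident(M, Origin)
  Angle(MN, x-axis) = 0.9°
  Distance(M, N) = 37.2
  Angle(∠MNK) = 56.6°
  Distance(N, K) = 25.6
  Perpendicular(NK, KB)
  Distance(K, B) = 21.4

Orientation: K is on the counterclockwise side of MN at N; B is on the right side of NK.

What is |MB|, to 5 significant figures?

52.706

∠MNK = 56.6°, so NK runs at 0.9° + (180° − 56.6°) = 124.30° from the x-axis; with |NK| = 25.6, K = N + 25.6·(cos 124.30°, sin 124.30°) = (22.769, 21.732). NK ⟂ KB; with |KB| = 21.4 on the right of NK, B = K + 21.4·(0.82610, 0.56353) = (40.448, 33.792). Then |MB| = |B − M| = 52.706.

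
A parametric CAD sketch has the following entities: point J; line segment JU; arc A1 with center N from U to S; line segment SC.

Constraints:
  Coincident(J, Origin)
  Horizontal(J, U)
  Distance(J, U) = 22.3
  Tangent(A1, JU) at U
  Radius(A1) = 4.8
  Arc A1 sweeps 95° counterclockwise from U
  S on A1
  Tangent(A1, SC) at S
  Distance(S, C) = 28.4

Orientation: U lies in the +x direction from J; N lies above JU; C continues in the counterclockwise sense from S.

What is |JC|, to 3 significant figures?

41.6

J is at the origin; JU is horizontal with |JU| = 22.3 and U on the +x side, so U = (22.3, 0.00). Tangency of A1 to JU means the radius NU is perpendicular to JU, so N = U + (0, 4.8) = (22.3, 4.80). On A1, U sits at bearing -90° from N; a 95° counterclockwise sweep puts S at bearing 5°, so S = N + 4.8·(cos 5°, sin 5°) = (27.1, 5.22). Since A1 is tangent to SC there, NS ⟂ SC, so SC runs along (−sin 5°, cos 5°); with |SC| = 28.4, C = (24.6, 33.5). Then |JC| = |C − J| = 41.6.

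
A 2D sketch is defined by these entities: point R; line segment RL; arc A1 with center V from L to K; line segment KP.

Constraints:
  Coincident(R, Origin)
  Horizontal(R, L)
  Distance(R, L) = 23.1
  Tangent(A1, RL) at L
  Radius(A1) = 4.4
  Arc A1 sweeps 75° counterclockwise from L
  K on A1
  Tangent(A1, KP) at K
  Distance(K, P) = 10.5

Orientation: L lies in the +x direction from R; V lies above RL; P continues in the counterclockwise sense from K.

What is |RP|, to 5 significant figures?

32.920

On A1, L sits at bearing -90° from V; a 75° counterclockwise sweep puts K at bearing -15°, so K = V + 4.4·(cos -15°, sin -15°) = (27.350, 3.2612). The tangent condition forces VK to be normal to KP, so KP runs along (−sin -15°, cos -15°); with |KP| = 10.5, P = (30.068, 13.403). Then |RP| = |P − R| = 32.920.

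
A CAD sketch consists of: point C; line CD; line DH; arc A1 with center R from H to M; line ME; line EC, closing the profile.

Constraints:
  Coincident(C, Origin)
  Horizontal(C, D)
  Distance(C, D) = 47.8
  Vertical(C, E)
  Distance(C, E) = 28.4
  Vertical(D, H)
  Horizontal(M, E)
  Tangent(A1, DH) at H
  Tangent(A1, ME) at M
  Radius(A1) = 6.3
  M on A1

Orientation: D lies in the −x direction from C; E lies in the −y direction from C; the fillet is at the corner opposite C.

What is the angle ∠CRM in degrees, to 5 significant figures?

118.04°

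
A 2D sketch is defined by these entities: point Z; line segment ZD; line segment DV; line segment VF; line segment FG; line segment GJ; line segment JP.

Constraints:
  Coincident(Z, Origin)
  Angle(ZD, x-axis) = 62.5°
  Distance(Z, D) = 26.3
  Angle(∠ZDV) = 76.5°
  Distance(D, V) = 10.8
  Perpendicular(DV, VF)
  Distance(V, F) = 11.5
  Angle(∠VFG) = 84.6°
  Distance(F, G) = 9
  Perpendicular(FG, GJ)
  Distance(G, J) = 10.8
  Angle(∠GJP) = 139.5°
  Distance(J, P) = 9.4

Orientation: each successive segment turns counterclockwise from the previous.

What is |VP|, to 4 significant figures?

6.747

Z is at the origin; ZD runs at 62.5° with length 26.3, so D = (12.14, 23.33). ∠ZDV = 76.5° gives DV at 166.0° from the x-axis; with |DV| = 10.8, V = (1.665, 25.94). The perpendicularity gives VF at right angles to DV, so VF runs at -104.0°; with |VF| = 11.5, F = (-1.117, 14.78). ∠VFG = 84.6° gives FG at -8.600° from the x-axis; with |FG| = 9.0, G = (7.782, 13.44). FG ⟂ GJ, so GJ runs at 81.40°; with |GJ| = 10.8, J = (9.396, 24.12). ∠GJP = 139.5° gives JP at 121.9° from the x-axis; with |JP| = 9.4, P = (4.429, 32.10). Then |VP| = |P − V| = 6.747.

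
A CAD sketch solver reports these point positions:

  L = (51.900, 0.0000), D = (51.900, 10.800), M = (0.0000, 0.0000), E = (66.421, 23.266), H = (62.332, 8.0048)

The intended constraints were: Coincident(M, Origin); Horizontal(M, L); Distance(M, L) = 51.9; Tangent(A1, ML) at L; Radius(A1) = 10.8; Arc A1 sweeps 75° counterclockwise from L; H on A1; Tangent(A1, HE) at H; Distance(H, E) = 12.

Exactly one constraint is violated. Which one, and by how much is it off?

Distance(H, E) = 12 — off by 3.80.

M = (0.00, 0.00) ✓; M.y = 0.00, L.y = 0.00 ✓; |ML| = 51.90 ✓; ∠(DL, LM) = 90.00° ✓; |DL| = 10.80 ✓; bearing(D→H) − bearing(D→L) = 75.00° ✓; |DH| = 10.80 ✓; ∠(DH, HE) = 90.00° ✓; |HE| = 15.80 ✗.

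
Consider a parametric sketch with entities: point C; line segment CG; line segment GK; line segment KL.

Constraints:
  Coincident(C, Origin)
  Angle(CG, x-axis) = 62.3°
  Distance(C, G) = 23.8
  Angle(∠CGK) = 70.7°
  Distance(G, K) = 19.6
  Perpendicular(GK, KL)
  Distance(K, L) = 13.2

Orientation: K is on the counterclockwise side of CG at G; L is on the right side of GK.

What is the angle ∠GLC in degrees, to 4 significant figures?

37.83°

∠CGK = 70.7°, so GK runs at 62.3° + (180° − 70.7°) = 171.6° from the x-axis; with |GK| = 19.6, K = G + 19.6·(cos 171.6°, sin 171.6°) = (-8.326, 23.94). The perpendicularity gives KL at right angles to GK; with |KL| = 13.2 on the right of GK, L = K + 13.2·(0.1461, 0.9893) = (-6.398, 36.99). Then cos ∠GLC = LG·LC / (|LG||LC|), giving 37.83°.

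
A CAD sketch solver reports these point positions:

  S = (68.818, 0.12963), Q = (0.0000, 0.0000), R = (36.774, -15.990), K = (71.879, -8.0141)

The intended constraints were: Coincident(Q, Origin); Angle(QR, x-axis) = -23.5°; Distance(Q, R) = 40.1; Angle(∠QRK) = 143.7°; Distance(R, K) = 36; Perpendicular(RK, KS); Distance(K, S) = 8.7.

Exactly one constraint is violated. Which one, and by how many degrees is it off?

Perpendicular(RK, KS) — off by 7.80°.

Q = (0.00, 0.00) ✓; QR at -23.50° ✓; |QR| = 40.10 ✓; ∠QRK = 143.7° ✓; |RK| = 36.00 ✓; ∠(RK, KS) = 97.80° ✗; |KS| = 8.700 ✓.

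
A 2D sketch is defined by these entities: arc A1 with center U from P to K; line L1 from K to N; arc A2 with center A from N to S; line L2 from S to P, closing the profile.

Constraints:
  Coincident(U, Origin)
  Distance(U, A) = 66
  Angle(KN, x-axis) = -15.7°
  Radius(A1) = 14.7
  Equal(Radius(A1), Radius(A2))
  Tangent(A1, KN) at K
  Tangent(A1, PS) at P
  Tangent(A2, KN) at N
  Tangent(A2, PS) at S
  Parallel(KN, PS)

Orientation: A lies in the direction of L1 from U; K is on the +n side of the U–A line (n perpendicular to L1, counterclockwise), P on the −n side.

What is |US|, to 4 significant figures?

67.62

The slot axis is L1's direction at -15.7°, so u = (cos -15.7°, sin -15.7°) = (0.9627, -0.2706) and n = (−sin -15.7°, cos -15.7°) = (0.2706, 0.9627). U is at the origin and A lies 66.0 along u from U, so A = 66.0·u = (63.54, -17.86). Tangency of A1 to both parallel lines with radius 14.7 puts K and P at U ± 14.7·n: K = (3.978, 14.15), P = (-3.978, -14.15). Equal radii place N and S the same way about A: N = A + 14.7·n = (67.52, -3.708), S = A − 14.7·n = (59.56, -32.01). Then |US| = |S − U| = 67.62.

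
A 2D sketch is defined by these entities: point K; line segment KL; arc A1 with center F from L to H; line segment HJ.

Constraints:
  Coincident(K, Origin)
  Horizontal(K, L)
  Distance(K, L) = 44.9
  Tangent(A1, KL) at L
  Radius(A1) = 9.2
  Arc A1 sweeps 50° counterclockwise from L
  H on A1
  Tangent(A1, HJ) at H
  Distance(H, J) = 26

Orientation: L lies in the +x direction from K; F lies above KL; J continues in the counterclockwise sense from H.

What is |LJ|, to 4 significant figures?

33.21

K is at the origin; K and L share the same y with |KL| = 44.9 and L on the +x side, so L = (44.90, 0.000). The tangent condition forces FL to be normal to KL, so F = L + (0, 9.2) = (44.90, 9.200). On A1, L sits at bearing -90° from F; a 50° counterclockwise sweep puts H at bearing -40°, so H = F + 9.2·(cos -40°, sin -40°) = (51.95, 3.286). Tangency of A1 to HJ means the radius FH is perpendicular to HJ, so HJ runs along (−sin -40°, cos -40°); with |HJ| = 26.0, J = (68.66, 23.20). Then |LJ| = |J − L| = 33.21.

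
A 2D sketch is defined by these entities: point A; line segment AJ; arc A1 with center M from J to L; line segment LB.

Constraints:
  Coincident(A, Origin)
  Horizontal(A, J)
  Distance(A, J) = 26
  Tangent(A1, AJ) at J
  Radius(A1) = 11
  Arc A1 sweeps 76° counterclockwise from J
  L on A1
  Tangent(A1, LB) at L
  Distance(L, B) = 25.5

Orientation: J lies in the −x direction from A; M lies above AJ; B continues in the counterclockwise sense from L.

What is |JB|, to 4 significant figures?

37.12

A is at the origin; AJ is horizontal with |AJ| = 26.0 and J on the −x side, so J = (-26.00, 0.000). The tangent condition forces MJ to be normal to AJ, so M = J + (0, 11) = (-26.00, 11.00). On A1, J sits at bearing -90° from M; a 76° counterclockwise sweep puts L at bearing -14°, so L = M + 11.0·(cos -14°, sin -14°) = (-15.33, 8.339). Since A1 is tangent to LB there, ML ⟂ LB, so LB runs along (−sin -14°, cos -14°); with |LB| = 25.5, B = (-9.158, 33.08). Then |JB| = |B − J| = 37.12.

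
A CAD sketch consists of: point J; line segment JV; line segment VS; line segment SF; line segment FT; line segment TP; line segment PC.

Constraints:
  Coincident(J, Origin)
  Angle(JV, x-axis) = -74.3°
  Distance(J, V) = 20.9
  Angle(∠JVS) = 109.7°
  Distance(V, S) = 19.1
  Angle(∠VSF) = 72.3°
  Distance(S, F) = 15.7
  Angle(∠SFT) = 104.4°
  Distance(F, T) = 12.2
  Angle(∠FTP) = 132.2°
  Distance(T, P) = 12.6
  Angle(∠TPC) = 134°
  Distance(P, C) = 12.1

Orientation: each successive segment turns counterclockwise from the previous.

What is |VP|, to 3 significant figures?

7.28

∠SFT = 104.4° gives FT at 179° from the x-axis; with |FT| = 12.2, T = (8.79, -6.05). ∠FTP = 132.2° gives TP at -133° from the x-axis; with |TP| = 12.6, P = (0.214, -15.3). Then |VP| = |P − V| = 7.28.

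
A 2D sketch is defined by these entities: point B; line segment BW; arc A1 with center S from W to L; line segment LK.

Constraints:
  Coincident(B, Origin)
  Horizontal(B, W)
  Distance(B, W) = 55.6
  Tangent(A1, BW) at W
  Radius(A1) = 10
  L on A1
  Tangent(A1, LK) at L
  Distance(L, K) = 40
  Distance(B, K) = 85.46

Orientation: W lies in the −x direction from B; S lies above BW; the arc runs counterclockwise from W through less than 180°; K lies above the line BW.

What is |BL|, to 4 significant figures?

49.96

B is at the origin; BW is horizontal with |BW| = 55.6 and W on the −x side, so W = (-55.60, 0.000). Since A1 is tangent to BW there, SW ⟂ BW, so S = W + (0, 10) = (-55.60, 10.00). Since SL ⟂ LK (tangency), |SK| = √(10.0² + 40.0²) = 41.23 regardless of where L sits on A1. So K lies on both circle(B, 85.46) and circle(S, 41.23); the above-BW intersection is K = (-70.37, 48.50). L is the foot of the tangent from K: L = (-47.41, 15.74).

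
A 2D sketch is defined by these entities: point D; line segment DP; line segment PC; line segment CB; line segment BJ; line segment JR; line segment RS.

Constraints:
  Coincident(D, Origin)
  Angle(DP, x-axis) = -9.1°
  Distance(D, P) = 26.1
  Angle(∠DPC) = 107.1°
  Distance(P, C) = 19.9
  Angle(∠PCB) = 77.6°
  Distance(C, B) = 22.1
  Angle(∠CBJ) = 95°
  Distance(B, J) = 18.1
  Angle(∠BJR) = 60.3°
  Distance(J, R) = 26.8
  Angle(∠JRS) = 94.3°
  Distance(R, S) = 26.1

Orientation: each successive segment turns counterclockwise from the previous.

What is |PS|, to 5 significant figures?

37.299

∠BJR = 60.3° gives JR at 10.900° from the x-axis; with |JR| = 26.8, R = (33.579, 6.9325). ∠JRS = 94.3° gives RS at 96.600° from the x-axis; with |RS| = 26.1, S = (30.579, 32.860). Then |PS| = |S − P| = 37.299.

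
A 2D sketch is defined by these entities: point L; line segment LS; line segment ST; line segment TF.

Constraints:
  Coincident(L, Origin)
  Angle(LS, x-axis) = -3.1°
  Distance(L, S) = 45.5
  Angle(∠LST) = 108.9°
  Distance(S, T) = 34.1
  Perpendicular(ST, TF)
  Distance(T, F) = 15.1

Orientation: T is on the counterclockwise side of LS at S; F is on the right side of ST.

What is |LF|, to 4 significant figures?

75.94

L is at the origin; LS runs at -3.1° with length 45.5, so S = 45.5·(cos -3.1°, sin -3.1°) = (45.43, -2.461). ∠LST = 108.9°, so ST runs at -3.1° + (180° − 108.9°) = 68.00° from the x-axis; with |ST| = 34.1, T = S + 34.1·(cos 68.00°, sin 68.00°) = (58.21, 29.16). ST is perpendicular to TF; with |TF| = 15.1 on the right of ST, F = T + 15.1·(0.9272, -0.3746) = (72.21, 23.50). Then |LF| = |F − L| = 75.94.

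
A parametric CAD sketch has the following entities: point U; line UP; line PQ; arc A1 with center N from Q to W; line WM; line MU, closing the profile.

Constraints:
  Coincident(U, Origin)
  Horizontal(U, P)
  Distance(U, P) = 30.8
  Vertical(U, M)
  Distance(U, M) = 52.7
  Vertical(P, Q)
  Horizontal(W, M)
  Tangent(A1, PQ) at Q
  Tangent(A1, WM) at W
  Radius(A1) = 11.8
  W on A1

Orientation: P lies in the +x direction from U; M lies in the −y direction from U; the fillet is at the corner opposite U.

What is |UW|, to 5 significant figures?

56.020

U is at the origin; U and P share the same y with |UP| = 30.8 and P on the +x side, so P = (30.800, 0.0000). U and M share the same x with |UM| = 52.7 and M on the −y side, so M = (0.0000, -52.700). The virtual corner opposite U is at (30.800, -52.700). Since A1 is tangent to PQ there, NQ ⟂ PQ and A1 meets WM tangentially, so NW is at right angles to WM, with radius 11.8, so the center N sits 11.8 in from both sides at N = (19.000, -40.900). That places the tangent points at Q = (30.800, -40.900) on PQ and W = (19.000, -52.700) on WM. Then |UW| = |W − U| = 56.020.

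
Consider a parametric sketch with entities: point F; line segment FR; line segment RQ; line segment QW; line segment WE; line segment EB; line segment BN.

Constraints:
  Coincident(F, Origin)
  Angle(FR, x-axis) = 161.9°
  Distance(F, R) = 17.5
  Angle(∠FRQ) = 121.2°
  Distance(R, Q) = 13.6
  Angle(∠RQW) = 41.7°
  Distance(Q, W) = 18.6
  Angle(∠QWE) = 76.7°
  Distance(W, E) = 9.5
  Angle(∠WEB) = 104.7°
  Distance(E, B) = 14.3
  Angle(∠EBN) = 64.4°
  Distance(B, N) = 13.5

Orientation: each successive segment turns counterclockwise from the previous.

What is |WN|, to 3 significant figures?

11.3

∠WEB = 104.7° gives EB at 178° from the x-axis; with |EB| = 14.3, B = (-24.7, 6.12). ∠EBN = 64.4° gives BN at -66.8° from the x-axis; with |BN| = 13.5, N = (-19.3, -6.28). Then |WN| = |N − W| = 11.3.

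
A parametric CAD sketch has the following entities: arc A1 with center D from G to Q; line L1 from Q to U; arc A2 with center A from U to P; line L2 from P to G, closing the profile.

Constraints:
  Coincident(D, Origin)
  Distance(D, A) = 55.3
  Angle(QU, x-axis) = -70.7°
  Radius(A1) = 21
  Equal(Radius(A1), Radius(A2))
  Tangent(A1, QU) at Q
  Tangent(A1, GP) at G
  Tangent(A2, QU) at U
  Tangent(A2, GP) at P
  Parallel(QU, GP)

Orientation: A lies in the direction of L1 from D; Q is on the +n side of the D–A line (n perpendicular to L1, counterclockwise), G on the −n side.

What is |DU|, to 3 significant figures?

59.2

Tangency of A1 to both parallel lines with radius 21.0 puts Q and G at D ± 21.0·n: Q = (19.8, 6.94), G = (-19.8, -6.94). Equal radii place U and P the same way about A: U = A + 21.0·n = (38.1, -45.3), P = A − 21.0·n = (-1.54, -59.1). Then |DU| = |U − D| = 59.2.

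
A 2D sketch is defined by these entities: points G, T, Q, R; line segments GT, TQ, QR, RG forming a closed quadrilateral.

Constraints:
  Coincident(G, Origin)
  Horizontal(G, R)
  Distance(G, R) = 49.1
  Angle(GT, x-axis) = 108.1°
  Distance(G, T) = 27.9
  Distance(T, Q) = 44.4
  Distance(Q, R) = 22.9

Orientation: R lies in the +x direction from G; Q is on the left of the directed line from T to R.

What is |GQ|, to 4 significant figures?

39.25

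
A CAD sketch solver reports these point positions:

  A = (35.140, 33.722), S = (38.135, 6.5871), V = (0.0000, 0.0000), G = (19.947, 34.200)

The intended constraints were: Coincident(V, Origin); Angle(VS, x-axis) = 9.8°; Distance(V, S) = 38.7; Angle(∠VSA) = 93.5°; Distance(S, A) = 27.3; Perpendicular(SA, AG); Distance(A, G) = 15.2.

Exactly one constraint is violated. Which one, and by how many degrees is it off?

Perpendicular(SA, AG) — off by 8.10°.

V = (0.00, 0.00) ✓; VS at 9.800° ✓; |VS| = 38.70 ✓; ∠VSA = 93.50° ✓; |SA| = 27.30 ✓; ∠(SA, AG) = 81.90° ✗; |AG| = 15.20 ✓.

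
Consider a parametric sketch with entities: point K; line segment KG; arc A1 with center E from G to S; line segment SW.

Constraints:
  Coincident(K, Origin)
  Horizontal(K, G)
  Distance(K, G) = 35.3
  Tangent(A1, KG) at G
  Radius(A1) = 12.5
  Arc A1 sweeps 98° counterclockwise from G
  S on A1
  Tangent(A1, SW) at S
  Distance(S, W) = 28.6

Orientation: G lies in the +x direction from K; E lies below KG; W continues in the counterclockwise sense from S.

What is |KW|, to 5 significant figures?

50.351

K is at the origin; KG is horizontal with |KG| = 35.3 and G on the +x side, so G = (35.300, 0.0000). A1 meets KG tangentially, so EG is at right angles to KG, so E = G + (0, -12.5) = (35.300, -12.500). On A1, G sits at bearing 90° from E; a 98° counterclockwise sweep puts S at bearing 188°, so S = E + 12.5·(cos 188°, sin 188°) = (22.922, -14.240). The tangent condition forces ES to be normal to SW, so SW runs along (−sin 188°, cos 188°); with |SW| = 28.6, W = (26.902, -42.561). Then |KW| = |W − K| = 50.351.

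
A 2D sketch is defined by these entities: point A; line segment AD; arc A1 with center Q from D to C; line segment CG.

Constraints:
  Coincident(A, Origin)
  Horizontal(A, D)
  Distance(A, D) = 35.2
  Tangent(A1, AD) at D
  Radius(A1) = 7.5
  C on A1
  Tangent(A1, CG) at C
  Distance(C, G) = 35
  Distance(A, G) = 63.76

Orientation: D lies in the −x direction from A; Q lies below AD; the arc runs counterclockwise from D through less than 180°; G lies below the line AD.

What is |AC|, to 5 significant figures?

42.985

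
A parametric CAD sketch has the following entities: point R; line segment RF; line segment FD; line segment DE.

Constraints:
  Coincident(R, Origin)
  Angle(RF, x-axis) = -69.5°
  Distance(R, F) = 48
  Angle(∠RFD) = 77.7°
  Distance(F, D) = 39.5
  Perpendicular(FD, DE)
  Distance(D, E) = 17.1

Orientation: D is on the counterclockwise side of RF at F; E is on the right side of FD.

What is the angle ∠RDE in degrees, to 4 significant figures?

148.0°

R is at the origin; RF runs at -69.5° with length 48.0, so F = 48.0·(cos -69.5°, sin -69.5°) = (16.81, -44.96). ∠RFD = 77.7°, so FD runs at -69.5° + (180° − 77.7°) = 32.80° from the x-axis; with |FD| = 39.5, D = F + 39.5·(cos 32.80°, sin 32.80°) = (50.01, -23.56). The perpendicularity gives DE at right angles to FD; with |DE| = 17.1 on the right of FD, E = D + 17.1·(0.5417, -0.8406) = (59.28, -37.94). Then cos ∠RDE = DR·DE / (|DR||DE|), giving 148.0°.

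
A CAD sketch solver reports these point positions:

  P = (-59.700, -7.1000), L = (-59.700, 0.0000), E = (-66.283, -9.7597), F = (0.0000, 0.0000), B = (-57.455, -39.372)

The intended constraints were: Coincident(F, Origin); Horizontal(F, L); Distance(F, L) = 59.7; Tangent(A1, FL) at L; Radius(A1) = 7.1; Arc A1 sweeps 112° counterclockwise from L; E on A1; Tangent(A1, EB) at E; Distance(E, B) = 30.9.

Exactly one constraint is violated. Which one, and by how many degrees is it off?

Tangent(A1, EB) at E — off by 5.40°.

F = (0.00, 0.00) ✓; F.y = 0.00, L.y = 0.00 ✓; |FL| = 59.70 ✓; ∠(PL, LF) = 90.00° ✓; |PL| = 7.100 ✓; bearing(P→E) − bearing(P→L) = 112.0° ✓; |PE| = 7.100 ✓; ∠(PE, EB) = 95.40° ✗; |EB| = 30.90 ✓.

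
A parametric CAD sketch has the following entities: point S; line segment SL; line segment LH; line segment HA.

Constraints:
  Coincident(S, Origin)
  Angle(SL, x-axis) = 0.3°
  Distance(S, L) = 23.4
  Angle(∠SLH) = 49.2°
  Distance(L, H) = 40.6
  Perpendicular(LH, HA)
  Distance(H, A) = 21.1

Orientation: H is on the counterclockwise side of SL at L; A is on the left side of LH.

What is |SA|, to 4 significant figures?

25.54

S is at the origin; SL runs at 0.3° with length 23.4, so L = 23.4·(cos 0.3°, sin 0.3°) = (23.40, 0.1225). ∠SLH = 49.2°, so LH runs at 0.3° + (180° − 49.2°) = 131.1° from the x-axis; with |LH| = 40.6, H = L + 40.6·(cos 131.1°, sin 131.1°) = (-3.290, 30.72). LH ⟂ HA; with |HA| = 21.1 on the left of LH, A = H + 21.1·(-0.7536, -0.6574) = (-19.19, 16.85). Then |SA| = |A − S| = 25.54.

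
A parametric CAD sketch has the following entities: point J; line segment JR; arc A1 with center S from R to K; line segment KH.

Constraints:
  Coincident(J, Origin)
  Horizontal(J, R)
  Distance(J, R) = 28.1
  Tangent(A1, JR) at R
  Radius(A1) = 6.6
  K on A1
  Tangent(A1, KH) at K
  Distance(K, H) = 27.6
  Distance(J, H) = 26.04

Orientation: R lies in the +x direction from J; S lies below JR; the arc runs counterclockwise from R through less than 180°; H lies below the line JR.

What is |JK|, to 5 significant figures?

22.904

Checks: J.y = 0.00, R.y = 0.00 ✓; |SK| = 6.600 ✓; ∠(SK, KH) = 90.00° ✓; |KH| = 27.60 ✓; |JH| = 26.04 ✓.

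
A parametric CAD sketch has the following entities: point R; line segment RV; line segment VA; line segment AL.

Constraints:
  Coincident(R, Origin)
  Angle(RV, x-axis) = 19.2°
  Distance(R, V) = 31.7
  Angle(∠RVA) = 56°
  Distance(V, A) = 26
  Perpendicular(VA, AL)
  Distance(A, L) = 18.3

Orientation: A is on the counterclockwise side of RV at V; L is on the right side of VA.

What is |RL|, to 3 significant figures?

45.3

R is at the origin; RV runs at 19.2° with length 31.7, so V = 31.7·(cos 19.2°, sin 19.2°) = (29.9, 10.4). ∠RVA = 56.0°, so VA runs at 19.2° + (180° − 56.0°) = 143° from the x-axis; with |VA| = 26.0, A = V + 26.0·(cos 143°, sin 143°) = (9.12, 26.0). VA is perpendicular to AL; with |AL| = 18.3 on the right of VA, L = A + 18.3·(0.599, 0.801) = (20.1, 40.7). Then |RL| = |L − R| = 45.3.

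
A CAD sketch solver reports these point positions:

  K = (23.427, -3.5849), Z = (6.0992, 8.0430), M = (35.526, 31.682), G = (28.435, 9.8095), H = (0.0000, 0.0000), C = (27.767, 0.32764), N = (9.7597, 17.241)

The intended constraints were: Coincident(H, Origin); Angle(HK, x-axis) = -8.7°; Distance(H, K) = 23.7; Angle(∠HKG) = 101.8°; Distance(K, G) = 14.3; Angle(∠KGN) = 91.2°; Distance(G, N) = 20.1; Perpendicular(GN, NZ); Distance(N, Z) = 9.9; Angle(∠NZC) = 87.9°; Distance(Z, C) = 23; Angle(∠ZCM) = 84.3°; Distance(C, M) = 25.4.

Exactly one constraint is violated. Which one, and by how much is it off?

Distance(C, M) = 25.4 — off by 6.90.

H = (0.00, 0.00) ✓; HK at -8.700° ✓; |HK| = 23.70 ✓; ∠HKG = 101.8° ✓; |KG| = 14.30 ✓; ∠KGN = 91.20° ✓; |GN| = 20.10 ✓; ∠(GN, NZ) = 90.00° ✓; |NZ| = 9.900 ✓; ∠NZC = 87.90° ✓; |ZC| = 23.00 ✓; ∠ZCM = 84.30° ✓; |CM| = 32.30 ✗.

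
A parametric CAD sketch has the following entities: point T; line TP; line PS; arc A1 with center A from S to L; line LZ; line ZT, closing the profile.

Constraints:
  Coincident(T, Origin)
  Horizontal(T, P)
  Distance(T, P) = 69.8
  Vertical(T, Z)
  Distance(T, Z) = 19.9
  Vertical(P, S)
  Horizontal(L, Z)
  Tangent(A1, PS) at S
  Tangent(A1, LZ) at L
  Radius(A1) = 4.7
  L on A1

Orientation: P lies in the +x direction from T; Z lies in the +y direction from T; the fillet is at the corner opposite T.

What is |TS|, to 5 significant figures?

71.436

T is at the origin; TP is horizontal with |TP| = 69.8 and P on the +x side, so P = (69.800, 0.0000). TZ is vertical with |TZ| = 19.9 and Z on the +y side, so Z = (0.0000, 19.900). The virtual corner opposite T is at (69.800, 19.900). Since A1 is tangent to PS there, AS ⟂ PS and since A1 is tangent to LZ there, AL ⟂ LZ, with radius 4.7, so the center A sits 4.7 in from both sides at A = (65.100, 15.200). That places the tangent points at S = (69.800, 15.200) on PS and L = (65.100, 19.900) on LZ. Then |TS| = |S − T| = 71.436.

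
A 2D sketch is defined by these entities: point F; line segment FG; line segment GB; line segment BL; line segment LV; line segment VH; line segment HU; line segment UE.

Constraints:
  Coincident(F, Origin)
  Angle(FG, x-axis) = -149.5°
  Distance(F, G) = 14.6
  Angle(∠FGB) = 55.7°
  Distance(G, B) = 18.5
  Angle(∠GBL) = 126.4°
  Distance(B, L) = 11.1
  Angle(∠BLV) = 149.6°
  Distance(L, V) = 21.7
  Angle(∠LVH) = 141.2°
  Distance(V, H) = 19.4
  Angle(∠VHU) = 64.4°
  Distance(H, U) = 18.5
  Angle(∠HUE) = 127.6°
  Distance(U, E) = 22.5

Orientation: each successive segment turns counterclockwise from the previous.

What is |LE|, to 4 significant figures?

10.01

F is at the origin; FG runs at -149.5° with length 14.6, so G = (-12.58, -7.410). ∠FGB = 55.7° gives GB at -25.20° from the x-axis; with |GB| = 18.5, B = (4.160, -15.29). ∠GBL = 126.4° gives BL at 28.40° from the x-axis; with |BL| = 11.1, L = (13.92, -10.01). ∠BLV = 149.6° gives LV at 58.80° from the x-axis; with |LV| = 21.7, V = (25.16, 8.554). ∠LVH = 141.2° gives VH at 97.60° from the x-axis; with |VH| = 19.4, H = (22.60, 27.78). ∠VHU = 64.4° gives HU at -146.8° from the x-axis; with |HU| = 18.5, U = (7.119, 17.65). ∠HUE = 127.6° gives UE at -94.40° from the x-axis; with |UE| = 22.5, E = (5.393, -4.780). Then |LE| = |E − L| = 10.01.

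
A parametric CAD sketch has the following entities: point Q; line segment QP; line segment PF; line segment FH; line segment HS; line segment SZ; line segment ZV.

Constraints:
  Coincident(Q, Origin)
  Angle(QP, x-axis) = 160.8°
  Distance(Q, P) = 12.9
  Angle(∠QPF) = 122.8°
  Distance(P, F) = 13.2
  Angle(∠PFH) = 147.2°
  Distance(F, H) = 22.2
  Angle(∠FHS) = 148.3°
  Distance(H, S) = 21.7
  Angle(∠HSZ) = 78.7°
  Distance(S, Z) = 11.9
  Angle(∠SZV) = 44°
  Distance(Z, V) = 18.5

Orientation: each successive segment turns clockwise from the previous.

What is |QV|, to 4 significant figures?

47.08

∠HSZ = 78.7° gives SZ at -62.20° from the x-axis; with |SZ| = 11.9, Z = (14.40, 41.20). ∠SZV = 44.0° gives ZV at 161.8° from the x-axis; with |ZV| = 18.5, V = (-3.170, 46.97). Then |QV| = |V − Q| = 47.08.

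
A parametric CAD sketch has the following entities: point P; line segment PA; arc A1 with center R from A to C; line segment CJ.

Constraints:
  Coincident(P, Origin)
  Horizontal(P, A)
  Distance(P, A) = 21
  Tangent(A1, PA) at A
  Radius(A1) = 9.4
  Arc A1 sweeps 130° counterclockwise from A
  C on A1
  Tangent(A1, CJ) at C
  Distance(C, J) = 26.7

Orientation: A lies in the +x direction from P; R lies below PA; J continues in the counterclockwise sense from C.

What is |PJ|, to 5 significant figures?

47.404

On A1, A sits at bearing 90° from R; a 130° counterclockwise sweep puts C at bearing 220°, so C = R + 9.4·(cos 220°, sin 220°) = (13.799, -15.442). The tangent condition forces RC to be normal to CJ, so CJ runs along (−sin 220°, cos 220°); with |CJ| = 26.7, J = (30.962, -35.896). Then |PJ| = |J − P| = 47.404.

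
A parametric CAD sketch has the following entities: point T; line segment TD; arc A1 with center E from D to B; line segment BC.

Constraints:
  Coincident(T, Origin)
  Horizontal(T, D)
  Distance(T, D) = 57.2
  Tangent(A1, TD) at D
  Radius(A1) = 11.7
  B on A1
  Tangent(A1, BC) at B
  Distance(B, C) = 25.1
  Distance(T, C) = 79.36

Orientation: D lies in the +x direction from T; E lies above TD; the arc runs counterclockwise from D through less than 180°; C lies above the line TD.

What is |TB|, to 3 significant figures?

69.7

Checks: T = (0.00, 0.00) ✓; |EB| = 11.70 ✓; ∠(EB, BC) = 90.00° ✓; |BC| = 25.10 ✓; |TC| = 79.36 ✓.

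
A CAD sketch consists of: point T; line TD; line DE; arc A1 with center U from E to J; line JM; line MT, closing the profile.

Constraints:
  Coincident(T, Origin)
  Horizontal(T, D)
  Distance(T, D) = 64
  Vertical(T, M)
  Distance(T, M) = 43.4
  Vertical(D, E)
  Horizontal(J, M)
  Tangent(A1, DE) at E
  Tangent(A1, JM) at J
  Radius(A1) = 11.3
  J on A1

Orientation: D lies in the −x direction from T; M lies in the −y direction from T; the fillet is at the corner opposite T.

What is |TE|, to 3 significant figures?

71.6

The virtual corner opposite T is at (-64.0, -43.4). A1 meets DE tangentially, so UE is at right angles to DE and tangency of A1 to JM means the radius UJ is perpendicular to JM, with radius 11.3, so the center U sits 11.3 in from both sides at U = (-52.7, -32.1). That places the tangent points at E = (-64.0, -32.1) on DE and J = (-52.7, -43.4) on JM. Then |TE| = |E − T| = 71.6.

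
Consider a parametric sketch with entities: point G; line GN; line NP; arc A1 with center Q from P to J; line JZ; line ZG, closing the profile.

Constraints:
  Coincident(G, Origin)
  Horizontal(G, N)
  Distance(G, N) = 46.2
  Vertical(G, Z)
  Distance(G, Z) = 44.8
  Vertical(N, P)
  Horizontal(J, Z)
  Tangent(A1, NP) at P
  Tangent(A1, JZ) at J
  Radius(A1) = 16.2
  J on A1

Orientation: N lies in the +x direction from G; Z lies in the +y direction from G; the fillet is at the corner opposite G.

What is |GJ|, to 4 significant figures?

53.92

G is at the origin; G and N share the same y with |GN| = 46.2 and N on the +x side, so N = (46.20, 0.000). G and Z share the same x with |GZ| = 44.8 and Z on the +y side, so Z = (0.000, 44.80). The virtual corner opposite G is at (46.20, 44.80). A1 meets NP tangentially, so QP is at right angles to NP and A1 meets JZ tangentially, so QJ is at right angles to JZ, with radius 16.2, so the center Q sits 16.2 in from both sides at Q = (30.00, 28.60). That places the tangent points at P = (46.20, 28.60) on NP and J = (30.00, 44.80) on JZ. Then |GJ| = |J − G| = 53.92.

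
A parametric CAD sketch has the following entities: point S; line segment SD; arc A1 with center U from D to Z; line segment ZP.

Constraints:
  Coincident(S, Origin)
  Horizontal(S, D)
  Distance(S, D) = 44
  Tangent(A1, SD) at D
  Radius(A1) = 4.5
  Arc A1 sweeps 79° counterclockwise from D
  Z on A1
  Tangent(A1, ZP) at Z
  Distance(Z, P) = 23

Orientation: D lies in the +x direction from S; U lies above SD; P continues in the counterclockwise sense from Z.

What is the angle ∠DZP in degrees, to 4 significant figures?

140.5°

On A1, D sits at bearing -90° from U; a 79° counterclockwise sweep puts Z at bearing -11°, so Z = U + 4.5·(cos -11°, sin -11°) = (48.42, 3.641). Since A1 is tangent to ZP there, UZ ⟂ ZP, so ZP runs along (−sin -11°, cos -11°); with |ZP| = 23.0, P = (52.81, 26.22). Then cos ∠DZP = ZD·ZP / (|ZD||ZP|), giving 140.5°.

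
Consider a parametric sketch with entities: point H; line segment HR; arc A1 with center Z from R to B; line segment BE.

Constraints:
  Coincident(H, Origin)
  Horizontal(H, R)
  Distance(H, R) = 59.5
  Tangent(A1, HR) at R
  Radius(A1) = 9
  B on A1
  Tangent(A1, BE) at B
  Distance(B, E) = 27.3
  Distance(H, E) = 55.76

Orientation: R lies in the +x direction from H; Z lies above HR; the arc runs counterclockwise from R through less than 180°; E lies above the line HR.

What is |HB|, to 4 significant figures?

67.23

Checks: |ZB| = 9.000 ✓; ∠(ZB, BE) = 90.00° ✓; |BE| = 27.30 ✓; |HE| = 55.76 ✓.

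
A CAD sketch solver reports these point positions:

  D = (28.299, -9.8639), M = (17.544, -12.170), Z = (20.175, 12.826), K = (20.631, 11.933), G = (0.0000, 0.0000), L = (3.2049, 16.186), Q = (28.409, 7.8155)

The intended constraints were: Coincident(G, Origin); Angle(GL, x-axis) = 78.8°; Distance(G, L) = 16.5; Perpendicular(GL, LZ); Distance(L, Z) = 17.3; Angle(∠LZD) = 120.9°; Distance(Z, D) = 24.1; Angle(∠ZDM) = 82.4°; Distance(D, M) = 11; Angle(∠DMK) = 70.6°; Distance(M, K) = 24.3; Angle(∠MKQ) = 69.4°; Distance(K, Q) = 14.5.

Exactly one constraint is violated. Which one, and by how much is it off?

Distance(K, Q) = 14.5 — off by 5.70.

G = (0.00, 0.00) ✓; GL at 78.80° ✓; |GL| = 16.50 ✓; ∠(GL, LZ) = 90.00° ✓; |LZ| = 17.30 ✓; ∠LZD = 120.9° ✓; |ZD| = 24.10 ✓; ∠ZDM = 82.40° ✓; |DM| = 11.00 ✓; ∠DMK = 70.60° ✓; |MK| = 24.30 ✓; ∠MKQ = 69.40° ✓; |KQ| = 8.801 ✗.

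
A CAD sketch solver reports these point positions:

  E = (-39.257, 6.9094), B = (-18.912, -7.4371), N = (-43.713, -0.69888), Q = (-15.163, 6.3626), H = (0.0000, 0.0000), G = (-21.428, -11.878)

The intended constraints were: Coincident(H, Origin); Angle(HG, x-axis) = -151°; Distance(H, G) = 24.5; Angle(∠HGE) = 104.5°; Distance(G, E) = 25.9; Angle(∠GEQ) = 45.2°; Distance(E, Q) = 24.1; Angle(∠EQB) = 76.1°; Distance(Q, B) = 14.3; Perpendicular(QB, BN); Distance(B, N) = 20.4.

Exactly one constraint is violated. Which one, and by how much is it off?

Distance(B, N) = 20.4 — off by 5.30.

H = (0.00, 0.00) ✓; HG at -151.0° ✓; |HG| = 24.50 ✓; ∠HGE = 104.5° ✓; |GE| = 25.90 ✓; ∠GEQ = 45.20° ✓; |EQ| = 24.10 ✓; ∠EQB = 76.10° ✓; |QB| = 14.30 ✓; ∠(QB, BN) = 90.00° ✓; |BN| = 25.70 ✗.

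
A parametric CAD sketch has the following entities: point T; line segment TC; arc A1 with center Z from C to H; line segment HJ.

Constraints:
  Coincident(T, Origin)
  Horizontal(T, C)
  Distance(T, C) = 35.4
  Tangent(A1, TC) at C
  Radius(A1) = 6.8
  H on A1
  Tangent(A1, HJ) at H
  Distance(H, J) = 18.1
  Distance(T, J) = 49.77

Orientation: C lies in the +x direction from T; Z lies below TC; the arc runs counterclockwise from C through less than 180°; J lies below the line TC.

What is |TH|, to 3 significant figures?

32.7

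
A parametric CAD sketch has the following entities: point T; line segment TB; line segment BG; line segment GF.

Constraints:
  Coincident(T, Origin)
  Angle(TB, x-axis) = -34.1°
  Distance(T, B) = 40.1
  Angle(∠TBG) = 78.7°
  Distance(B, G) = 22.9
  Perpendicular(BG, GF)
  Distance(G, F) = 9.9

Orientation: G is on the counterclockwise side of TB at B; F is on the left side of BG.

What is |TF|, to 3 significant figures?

33.0

T is at the origin; TB runs at -34.1° with length 40.1, so B = 40.1·(cos -34.1°, sin -34.1°) = (33.2, -22.5). ∠TBG = 78.7°, so BG runs at -34.1° + (180° − 78.7°) = 67.2° from the x-axis; with |BG| = 22.9, G = B + 22.9·(cos 67.2°, sin 67.2°) = (42.1, -1.37). BG ⟂ GF; with |GF| = 9.9 on the left of BG, F = G + 9.9·(-0.922, 0.388) = (33.0, 2.47). Then |TF| = |F − T| = 33.0.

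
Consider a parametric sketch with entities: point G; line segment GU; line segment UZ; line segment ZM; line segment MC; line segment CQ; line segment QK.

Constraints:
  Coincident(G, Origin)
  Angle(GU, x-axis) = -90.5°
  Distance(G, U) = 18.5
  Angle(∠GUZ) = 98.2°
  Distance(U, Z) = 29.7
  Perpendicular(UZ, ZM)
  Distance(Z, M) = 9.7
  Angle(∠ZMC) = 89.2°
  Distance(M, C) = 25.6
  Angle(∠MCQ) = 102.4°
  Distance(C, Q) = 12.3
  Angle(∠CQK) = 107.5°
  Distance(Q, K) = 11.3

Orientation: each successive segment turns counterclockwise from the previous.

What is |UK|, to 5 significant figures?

14.127

∠MCQ = 102.4° gives CQ at -110.30° from the x-axis; with |CQ| = 12.3, Q = (1.0397, -21.421). ∠CQK = 107.5° gives QK at -37.800° from the x-axis; with |QK| = 11.3, K = (9.9685, -28.347). Then |UK| = |K − U| = 14.127.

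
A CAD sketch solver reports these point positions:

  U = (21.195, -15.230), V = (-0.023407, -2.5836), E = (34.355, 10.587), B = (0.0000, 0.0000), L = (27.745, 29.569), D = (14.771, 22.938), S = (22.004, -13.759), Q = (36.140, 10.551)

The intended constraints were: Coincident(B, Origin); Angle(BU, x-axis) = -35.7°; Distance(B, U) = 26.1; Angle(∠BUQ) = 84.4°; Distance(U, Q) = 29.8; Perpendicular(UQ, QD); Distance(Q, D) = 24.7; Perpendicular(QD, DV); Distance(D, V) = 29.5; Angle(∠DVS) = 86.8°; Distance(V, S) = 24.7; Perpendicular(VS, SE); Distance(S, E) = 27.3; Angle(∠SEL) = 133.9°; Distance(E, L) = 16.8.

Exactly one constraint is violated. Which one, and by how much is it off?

Distance(E, L) = 16.8 — off by 3.30.

B = (0.00, 0.00) ✓; BU at -35.70° ✓; |BU| = 26.10 ✓; ∠BUQ = 84.40° ✓; |UQ| = 29.80 ✓; ∠(UQ, QD) = 90.00° ✓; |QD| = 24.70 ✓; ∠(QD, DV) = 90.00° ✓; |DV| = 29.50 ✓; ∠DVS = 86.80° ✓; |VS| = 24.70 ✓; ∠(VS, SE) = 90.00° ✓; |SE| = 27.30 ✓; ∠SEL = 133.9° ✓; |EL| = 20.10 ✗.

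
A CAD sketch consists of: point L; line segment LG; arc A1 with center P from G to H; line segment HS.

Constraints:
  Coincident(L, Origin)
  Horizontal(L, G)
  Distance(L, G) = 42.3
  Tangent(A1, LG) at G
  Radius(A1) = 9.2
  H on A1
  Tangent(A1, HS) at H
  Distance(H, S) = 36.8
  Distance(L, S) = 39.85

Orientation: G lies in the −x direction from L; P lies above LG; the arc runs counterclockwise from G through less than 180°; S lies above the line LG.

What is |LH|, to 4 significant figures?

34.63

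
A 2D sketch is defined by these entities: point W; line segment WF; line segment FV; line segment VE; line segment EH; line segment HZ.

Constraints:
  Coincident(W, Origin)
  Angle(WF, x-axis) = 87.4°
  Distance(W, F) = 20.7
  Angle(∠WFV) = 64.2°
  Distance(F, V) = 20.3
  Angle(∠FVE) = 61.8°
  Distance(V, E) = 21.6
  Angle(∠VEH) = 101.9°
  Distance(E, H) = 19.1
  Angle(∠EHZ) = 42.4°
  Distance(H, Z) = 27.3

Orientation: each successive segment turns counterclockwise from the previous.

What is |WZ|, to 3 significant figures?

18.5

W is at the origin; WF runs at 87.4° with length 20.7, so F = (0.939, 20.7). ∠WFV = 64.2° gives FV at -157° from the x-axis; with |FV| = 20.3, V = (-17.7, 12.7). ∠FVE = 61.8° gives VE at -38.6° from the x-axis; with |VE| = 21.6, E = (-0.839, -0.794). ∠VEH = 101.9° gives EH at 39.5° from the x-axis; with |EH| = 19.1, H = (13.9, 11.4). ∠EHZ = 42.4° gives HZ at 177° from the x-axis; with |HZ| = 27.3, Z = (-13.4, 12.7). Then |WZ| = |Z − W| = 18.5.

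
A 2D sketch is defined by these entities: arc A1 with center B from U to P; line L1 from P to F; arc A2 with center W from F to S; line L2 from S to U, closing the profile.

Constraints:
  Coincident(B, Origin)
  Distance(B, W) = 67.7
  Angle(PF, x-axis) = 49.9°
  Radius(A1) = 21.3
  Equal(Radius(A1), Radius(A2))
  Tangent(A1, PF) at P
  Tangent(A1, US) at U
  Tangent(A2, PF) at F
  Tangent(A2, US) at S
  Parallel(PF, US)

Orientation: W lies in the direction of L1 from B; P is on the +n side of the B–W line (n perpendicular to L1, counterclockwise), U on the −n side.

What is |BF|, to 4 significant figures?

70.97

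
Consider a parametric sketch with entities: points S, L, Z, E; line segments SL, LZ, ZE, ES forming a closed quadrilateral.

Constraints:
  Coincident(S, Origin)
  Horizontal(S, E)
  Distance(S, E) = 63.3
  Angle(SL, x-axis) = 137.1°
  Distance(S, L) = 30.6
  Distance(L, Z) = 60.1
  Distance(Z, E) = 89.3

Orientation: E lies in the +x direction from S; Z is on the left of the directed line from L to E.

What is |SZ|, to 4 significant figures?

72.21

S is at the origin; S and E share the same y with |SE| = 63.3 and E in +x, so E = (63.3, 0). SL runs at 137.1° with |SL| = 30.6, so L = (-22.42, 20.83). Z is determined by |LZ| = 60.1 and |ZE| = 89.3 together: it lies at the intersection of circle(L, 60.1) and circle(E, 89.3). With |LE| = 88.21, the foot of the radical line on LE is 19.38 from L and the perpendicular offset is √(60.1² − 19.38²) = 56.89. Taking the left-of-LE solution: Z = (9.848, 71.54).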